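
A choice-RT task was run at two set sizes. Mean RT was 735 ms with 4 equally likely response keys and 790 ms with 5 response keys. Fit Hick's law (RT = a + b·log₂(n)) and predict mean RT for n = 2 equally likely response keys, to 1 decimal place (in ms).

564.2 ms

RT is linear in log₂ n, so two points fix the line:
  b = (790 − 735) / (log₂ 5 − log₂ 4) = 55 / (2.3219 − 2) = 170.846 ms/bit
  a = 735 − 170.846 × 2 = 393.309 ms
Then RT(2) = 393.309 + 170.846 × log₂ 2 = 393.309 + 170.846 × 1 ≈ 564.154 ms.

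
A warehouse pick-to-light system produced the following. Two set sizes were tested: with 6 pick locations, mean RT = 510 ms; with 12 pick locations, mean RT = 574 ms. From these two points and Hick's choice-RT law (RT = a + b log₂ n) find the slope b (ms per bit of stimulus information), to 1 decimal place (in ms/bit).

64.0 ms/bit

b = (RT₂ − RT₁)/(log₂ n₂ − log₂ n₁) = (574 − 510)/(3.5850 − 2.5850) = 64.000 ms/bit.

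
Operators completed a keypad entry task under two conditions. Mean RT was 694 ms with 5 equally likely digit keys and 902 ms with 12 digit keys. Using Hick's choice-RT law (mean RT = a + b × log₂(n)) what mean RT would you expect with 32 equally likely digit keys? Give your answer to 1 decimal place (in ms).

Solve the two-equation system in a and b:
  b = (902 − 694) / (log₂ 12 − log₂ 5) = 208 / (3.5850 − 2.3219) = 164.683 ms/bit
  a = 694 − 164.683 × 2.3219 = 311.618 ms
Then RT(32) = 311.618 + 164.683 × log₂ 32 = 311.618 + 164.683 × 5 ≈ 1135.032 ms.

1135.0 ms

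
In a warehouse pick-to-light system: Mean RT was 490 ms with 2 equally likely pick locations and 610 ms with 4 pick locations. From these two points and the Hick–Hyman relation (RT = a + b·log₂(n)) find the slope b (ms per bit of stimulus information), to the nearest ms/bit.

The slope on a log₂ axis is (610 − 490) / (2 − 1) = 120 ms/bit.

120 ms/bit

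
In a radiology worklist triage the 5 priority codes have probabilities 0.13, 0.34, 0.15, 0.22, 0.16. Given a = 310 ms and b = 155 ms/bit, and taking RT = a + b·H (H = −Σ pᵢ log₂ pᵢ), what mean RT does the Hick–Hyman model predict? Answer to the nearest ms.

655 ms

Entropy contributions −pᵢ log₂ pᵢ: 0.3826, 0.5292, 0.4105, 0.4806, 0.4230; sum H = 2.2260 bits.
RT = a + bH = 310 + 155·2.2260 = 655.02 ms.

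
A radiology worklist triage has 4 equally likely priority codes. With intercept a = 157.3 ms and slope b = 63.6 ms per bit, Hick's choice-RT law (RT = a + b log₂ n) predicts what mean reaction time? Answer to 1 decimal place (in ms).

log₂(4) = 2 bits, so RT = 157.3 + 63.6 × 2 ≈ 284.500 ms.

284.5 ms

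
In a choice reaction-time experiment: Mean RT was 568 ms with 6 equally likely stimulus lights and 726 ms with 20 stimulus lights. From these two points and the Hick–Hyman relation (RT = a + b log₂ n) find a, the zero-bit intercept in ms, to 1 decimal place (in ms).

The slope on a log₂ axis is (726 − 568) / (4.3219 − 2.5850) = 90.963 ms/bit.
a = RT₁ − b·log₂ n₁ = 568 − 90.963 × 2.5850 = 332.863 ms.

332.9 ms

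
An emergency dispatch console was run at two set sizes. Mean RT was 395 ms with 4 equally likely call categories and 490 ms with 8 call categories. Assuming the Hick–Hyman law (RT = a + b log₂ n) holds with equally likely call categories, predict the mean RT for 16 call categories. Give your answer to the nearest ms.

585 ms

With log₂ n on the abscissa the relation is linear; from the two conditions:
  b = (490 − 395) / (log₂ 8 − log₂ 4) = 95 / (3 − 2) = 95 ms/bit
  a = 395 − 95 × 2 = 205 ms
Then RT(16) = 205 + 95 × log₂ 16 = 205 + 95 × 4 ≈ 585.000 ms.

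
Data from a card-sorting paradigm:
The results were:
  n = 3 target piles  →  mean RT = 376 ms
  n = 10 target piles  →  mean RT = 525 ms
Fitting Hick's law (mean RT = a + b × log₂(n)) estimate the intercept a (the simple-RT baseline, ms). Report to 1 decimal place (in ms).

240.0 ms

The slope on a log₂ axis is (525 − 376) / (3.3219 − 1.5850) = 85.782 ms/bit.
Intercept: a = 376 − 85.782·log₂(3) = 240.039 ms.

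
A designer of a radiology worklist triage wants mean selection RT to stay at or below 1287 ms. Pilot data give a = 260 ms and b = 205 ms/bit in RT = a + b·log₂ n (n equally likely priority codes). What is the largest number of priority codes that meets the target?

32

Information budget: (1287 − 260)/205 = 5.0098 bits, so n ≤ 2^5.0098 = 32.217 → at most 32.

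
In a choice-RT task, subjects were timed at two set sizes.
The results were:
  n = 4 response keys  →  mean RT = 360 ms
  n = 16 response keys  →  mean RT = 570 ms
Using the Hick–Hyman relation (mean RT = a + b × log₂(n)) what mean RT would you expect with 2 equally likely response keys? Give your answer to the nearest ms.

Fit slope and intercept:
  b = (570 − 360) / (log₂ 16 − log₂ 4) = 210 / (4 − 2) = 105 ms/bit
  a = 360 − 105 × 2 = 150 ms
Then RT(2) = 150 + 105 × log₂ 2 = 150 + 105 × 1 ≈ 255.000 ms.

255 ms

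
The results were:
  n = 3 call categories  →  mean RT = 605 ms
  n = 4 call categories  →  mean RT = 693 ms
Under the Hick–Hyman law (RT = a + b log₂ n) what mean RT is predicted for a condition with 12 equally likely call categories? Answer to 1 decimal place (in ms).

Solve the two-equation system in a and b:
  b = (693 − 605) / (log₂ 4 − log₂ 3) = 88 / (2 − 1.5850) = 212.029 ms/bit
  a = 605 − 212.029 × 1.5850 = 268.942 ms
Then RT(12) = 268.942 + 212.029 × log₂ 12 = 268.942 + 212.029 × 3.5850 ≈ 1029.058 ms.

1029.1 ms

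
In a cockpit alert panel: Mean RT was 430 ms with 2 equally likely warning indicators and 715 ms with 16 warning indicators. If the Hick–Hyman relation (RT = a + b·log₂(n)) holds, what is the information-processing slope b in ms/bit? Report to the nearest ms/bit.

b = (RT₂ − RT₁)/(log₂ n₂ − log₂ n₁) = (715 − 430)/(4 − 1) = 95 ms/bit.

95 ms/bit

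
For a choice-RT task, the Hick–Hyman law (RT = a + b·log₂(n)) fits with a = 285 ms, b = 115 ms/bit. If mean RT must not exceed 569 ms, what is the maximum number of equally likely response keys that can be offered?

5

115·log₂ n ≤ 569 − 285 = 284, giving log₂ n ≤ 2.4696 and n ≤ 5.539. The largest whole number is 5.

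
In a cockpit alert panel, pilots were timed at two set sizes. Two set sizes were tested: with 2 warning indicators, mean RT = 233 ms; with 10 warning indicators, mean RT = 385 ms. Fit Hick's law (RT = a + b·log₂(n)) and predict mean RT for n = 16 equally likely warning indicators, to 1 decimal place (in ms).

429.4 ms

Fit slope and intercept:
  b = (385 − 233) / (log₂ 10 − log₂ 2) = 152 / (3.3219 − 1) = 65.463 ms/bit
  a = 233 − 65.463 × 1 = 167.537 ms
Then RT(16) = 167.537 + 65.463 × log₂ 16 = 167.537 + 65.463 × 4 ≈ 429.389 ms.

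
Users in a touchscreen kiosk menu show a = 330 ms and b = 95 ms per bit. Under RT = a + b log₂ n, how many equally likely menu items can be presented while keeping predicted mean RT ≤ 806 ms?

Set 330 + 95·log₂ n ≤ 806 → log₂ n ≤ (806 − 330)/95 = 5.0105.
So n ≤ 2^5.0105 = 32.234; the largest integer n is 32.

32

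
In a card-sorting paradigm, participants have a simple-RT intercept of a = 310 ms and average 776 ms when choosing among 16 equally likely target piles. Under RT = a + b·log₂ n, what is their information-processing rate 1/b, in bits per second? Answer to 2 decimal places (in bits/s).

b = (776 − 310)/log₂ 16 = 466/4 = 116.500 ms per bit = 0.11650 s/bit; the reciprocal is 8.584 bits/s.

8.58 bits/s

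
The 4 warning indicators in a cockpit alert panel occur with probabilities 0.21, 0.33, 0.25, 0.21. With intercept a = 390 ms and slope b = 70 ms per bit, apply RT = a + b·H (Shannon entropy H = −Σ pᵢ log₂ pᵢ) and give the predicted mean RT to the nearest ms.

Entropy contributions −pᵢ log₂ pᵢ: 0.4728, 0.5278, 0.5000, 0.4728; sum H = 1.9735 bits.
RT = a + bH = 390 + 70·1.9735 = 528.14 ms.

528 ms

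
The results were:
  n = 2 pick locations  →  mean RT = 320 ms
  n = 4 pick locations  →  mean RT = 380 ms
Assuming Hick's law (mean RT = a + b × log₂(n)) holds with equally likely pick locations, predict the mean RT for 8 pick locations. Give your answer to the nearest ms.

RT is linear in log₂ n, so two points fix the line:
  b = (380 − 320) / (log₂ 4 − log₂ 2) = 60 / (2 − 1) = 60 ms/bit
  a = 320 − 60 × 1 = 260 ms
Then RT(8) = 260 + 60 × log₂ 8 = 260 + 60 × 3 ≈ 440.000 ms.

440 ms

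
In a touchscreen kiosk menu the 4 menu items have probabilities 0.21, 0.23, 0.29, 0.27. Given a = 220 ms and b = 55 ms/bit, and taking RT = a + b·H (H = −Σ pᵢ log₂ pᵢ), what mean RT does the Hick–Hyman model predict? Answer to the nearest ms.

329 ms

Entropy contributions −pᵢ log₂ pᵢ: 0.4728, 0.4877, 0.5179, 0.5100; sum H = 1.9884 bits.
RT = a + bH = 220 + 55·1.9884 = 329.36 ms.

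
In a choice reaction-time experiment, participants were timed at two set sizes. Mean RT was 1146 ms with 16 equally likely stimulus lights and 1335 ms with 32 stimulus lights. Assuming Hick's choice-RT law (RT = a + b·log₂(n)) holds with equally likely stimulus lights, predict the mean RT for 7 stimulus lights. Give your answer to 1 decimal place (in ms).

Solve the two-equation system in a and b:
  b = (1335 − 1146) / (log₂ 32 − log₂ 16) = 189 / (5 − 4) = 189.000 ms/bit
  a = 1146 − 189.000 × 4 = 390.000 ms
Then RT(7) = 390.000 + 189.000 × log₂ 7 = 390.000 + 189.000 × 2.8074 ≈ 920.590 ms.

920.6 ms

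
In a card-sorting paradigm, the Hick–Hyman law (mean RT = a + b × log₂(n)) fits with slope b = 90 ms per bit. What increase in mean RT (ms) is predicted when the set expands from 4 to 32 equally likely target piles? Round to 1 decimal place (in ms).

270.0 ms

ΔRT = (a + b log₂ n₂) − (a + b log₂ n₁) = b·(log₂ n₂ − log₂ n₁).
log₂(32) − log₂(4) = log₂(32/4) = log₂(8) = 3.
ΔRT = 90 × 3.0000 = 270.000 ms.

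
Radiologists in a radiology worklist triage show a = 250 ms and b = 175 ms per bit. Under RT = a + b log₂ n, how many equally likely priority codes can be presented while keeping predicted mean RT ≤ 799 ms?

Set 250 + 175·log₂ n ≤ 799 → log₂ n ≤ (799 − 250)/175 = 3.1371.
So n ≤ 2^3.1371 = 8.798; the largest integer n is 8.

8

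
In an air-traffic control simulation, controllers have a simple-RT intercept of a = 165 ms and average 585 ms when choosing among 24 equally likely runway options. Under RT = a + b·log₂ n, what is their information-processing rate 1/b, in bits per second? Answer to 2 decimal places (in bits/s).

10.92 bits/s

b = (585 − 165)/log₂ 24 = 420/4.5850 = 91.604 ms per bit = 0.09160 s/bit; the reciprocal is 10.917 bits/s.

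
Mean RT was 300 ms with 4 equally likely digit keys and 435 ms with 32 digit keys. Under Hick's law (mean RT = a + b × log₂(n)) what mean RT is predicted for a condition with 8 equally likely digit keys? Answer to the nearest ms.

With log₂ n on the abscissa the relation is linear; from the two conditions:
  b = (435 − 300) / (log₂ 32 − log₂ 4) = 135 / (5 − 2) = 45 ms/bit
  a = 300 − 45 × 2 = 210 ms
Then RT(8) = 210 + 45 × log₂ 8 = 210 + 45 × 3 ≈ 345.000 ms.

345 ms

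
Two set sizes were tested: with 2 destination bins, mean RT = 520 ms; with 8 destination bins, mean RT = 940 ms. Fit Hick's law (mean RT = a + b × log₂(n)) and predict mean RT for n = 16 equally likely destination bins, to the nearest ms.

With log₂ n on the abscissa the relation is linear; from the two conditions:
  b = (940 − 520) / (log₂ 8 − log₂ 2) = 420 / (3 − 1) = 210 ms/bit
  a = 520 − 210 × 1 = 310 ms
Then RT(16) = 310 + 210 × log₂ 16 = 310 + 210 × 4 ≈ 1150.000 ms.

1150 ms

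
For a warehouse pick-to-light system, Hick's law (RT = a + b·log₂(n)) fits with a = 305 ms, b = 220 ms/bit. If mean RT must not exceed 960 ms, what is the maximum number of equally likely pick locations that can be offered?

7

Set 305 + 220·log₂ n ≤ 960 → log₂ n ≤ (960 − 305)/220 = 2.9773.
So n ≤ 2^2.9773 = 7.875; the largest integer n is 7.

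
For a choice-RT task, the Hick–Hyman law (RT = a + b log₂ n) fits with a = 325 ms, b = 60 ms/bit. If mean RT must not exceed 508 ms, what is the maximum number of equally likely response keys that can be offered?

8

Information budget: (508 − 325)/60 = 3.0500 bits, so n ≤ 2^3.0500 = 8.282 → at most 8.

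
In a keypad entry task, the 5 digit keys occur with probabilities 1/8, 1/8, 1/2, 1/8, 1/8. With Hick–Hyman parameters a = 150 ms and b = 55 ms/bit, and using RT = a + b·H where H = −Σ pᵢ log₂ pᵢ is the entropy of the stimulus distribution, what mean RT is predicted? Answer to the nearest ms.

260 ms

H = −Σ pᵢ log₂ pᵢ = 0.125·3 + 0.125·3 + 0.5·1 + 0.125·3 + 0.125·3 = 2.000 bits.
RT = 150 + 55 × 2.000 = 260.00 ms.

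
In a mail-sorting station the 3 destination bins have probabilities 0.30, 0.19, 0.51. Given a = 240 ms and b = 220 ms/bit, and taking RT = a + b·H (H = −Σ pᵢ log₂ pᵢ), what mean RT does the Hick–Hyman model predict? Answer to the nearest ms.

Entropy contributions −pᵢ log₂ pᵢ: 0.5211, 0.4552, 0.4954; sum H = 1.4717 bits.
RT = a + bH = 240 + 220·1.4717 = 563.78 ms.

564 ms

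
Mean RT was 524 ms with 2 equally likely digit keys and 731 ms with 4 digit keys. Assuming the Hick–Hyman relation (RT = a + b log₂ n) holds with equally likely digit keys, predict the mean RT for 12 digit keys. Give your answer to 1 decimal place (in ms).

Solve the two-equation system in a and b:
  b = (731 − 524) / (log₂ 4 − log₂ 2) = 207 / (2 − 1) = 207.000 ms/bit
  a = 524 − 207.000 × 1 = 317.000 ms
Then RT(12) = 317.000 + 207.000 × log₂ 12 = 317.000 + 207.000 × 3.5850 ≈ 1059.087 ms.

1059.1 ms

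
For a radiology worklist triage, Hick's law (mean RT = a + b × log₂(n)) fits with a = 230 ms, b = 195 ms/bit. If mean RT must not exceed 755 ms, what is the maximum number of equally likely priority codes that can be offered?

Information budget: (755 − 230)/195 = 2.6923 bits, so n ≤ 2^2.6923 = 6.463 → at most 6.

6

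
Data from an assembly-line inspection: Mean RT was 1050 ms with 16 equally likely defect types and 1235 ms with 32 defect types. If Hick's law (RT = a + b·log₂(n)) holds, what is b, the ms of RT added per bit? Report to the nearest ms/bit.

185 ms/bit

Slope: b = (1235 − 1050) / (log₂ 32 − log₂ 16) = 185/1.0000 = 185 ms/bit.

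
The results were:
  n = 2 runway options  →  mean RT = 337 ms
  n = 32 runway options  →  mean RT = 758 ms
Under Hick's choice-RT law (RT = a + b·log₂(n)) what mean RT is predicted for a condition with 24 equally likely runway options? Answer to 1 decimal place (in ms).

Solve the two-equation system in a and b:
  b = (758 − 337) / (log₂ 32 − log₂ 2) = 421 / (5 − 1) = 105.250 ms/bit
  a = 337 − 105.250 × 1 = 231.750 ms
Then RT(24) = 231.750 + 105.250 × log₂ 24 = 231.750 + 105.250 × 4.5850 ≈ 714.317 ms.

714.3 ms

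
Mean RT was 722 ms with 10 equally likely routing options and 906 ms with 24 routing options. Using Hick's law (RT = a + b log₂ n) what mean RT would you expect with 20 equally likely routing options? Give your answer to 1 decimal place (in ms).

867.7 ms

Solve the two-equation system in a and b:
  b = (906 − 722) / (log₂ 24 − log₂ 10) = 184 / (4.5850 − 3.3219) = 145.681 ms/bit
  a = 722 − 145.681 × 3.3219 = 238.058 ms
Then RT(20) = 238.058 + 145.681 × log₂ 20 = 238.058 + 145.681 × 4.3219 ≈ 867.681 ms.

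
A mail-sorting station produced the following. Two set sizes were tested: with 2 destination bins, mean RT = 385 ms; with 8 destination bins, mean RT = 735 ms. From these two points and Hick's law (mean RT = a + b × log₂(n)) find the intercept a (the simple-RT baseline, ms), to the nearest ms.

b = (RT₂ − RT₁)/(log₂ n₂ − log₂ n₁) = (735 − 385)/(3 − 1) = 175 ms/bit.
Intercept: a = 385 − 175·log₂(2) = 210.000 ms.

210 ms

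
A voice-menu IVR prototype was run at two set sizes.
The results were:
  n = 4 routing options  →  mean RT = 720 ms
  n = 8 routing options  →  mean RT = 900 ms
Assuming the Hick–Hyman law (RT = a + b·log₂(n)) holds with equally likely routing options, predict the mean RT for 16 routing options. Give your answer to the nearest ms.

Fit slope and intercept:
  b = (900 − 720) / (log₂ 8 − log₂ 4) = 180 / (3 − 2) = 180 ms/bit
  a = 720 − 180 × 2 = 360 ms
Then RT(16) = 360 + 180 × log₂ 16 = 360 + 180 × 4 ≈ 1080.000 ms.

1080 ms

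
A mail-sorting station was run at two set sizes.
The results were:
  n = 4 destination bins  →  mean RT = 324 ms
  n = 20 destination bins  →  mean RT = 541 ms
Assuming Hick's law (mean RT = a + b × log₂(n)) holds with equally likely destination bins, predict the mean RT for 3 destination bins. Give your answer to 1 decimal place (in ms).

285.2 ms

Fit slope and intercept:
  b = (541 − 324) / (log₂ 20 − log₂ 4) = 217 / (4.3219 − 2) = 93.457 ms/bit
  a = 324 − 93.457 × 2 = 137.086 ms
Then RT(3) = 137.086 + 93.457 × log₂ 3 = 137.086 + 93.457 × 1.5850 ≈ 285.212 ms.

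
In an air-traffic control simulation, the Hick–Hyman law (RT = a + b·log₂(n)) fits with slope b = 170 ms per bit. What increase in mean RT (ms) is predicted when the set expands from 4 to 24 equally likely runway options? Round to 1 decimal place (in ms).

ΔRT = (a + b log₂ n₂) − (a + b log₂ n₁) = b·(log₂ n₂ − log₂ n₁).
log₂(24) − log₂(4) = 4.5850 − 2 = 2.5850.
ΔRT = 170 × 2.5850 = 439.444 ms.

439.4 ms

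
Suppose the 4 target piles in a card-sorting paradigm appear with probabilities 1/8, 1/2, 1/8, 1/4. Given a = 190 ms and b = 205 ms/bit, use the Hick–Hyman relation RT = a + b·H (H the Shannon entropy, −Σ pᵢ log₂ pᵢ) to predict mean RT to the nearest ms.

H = −Σ pᵢ log₂ pᵢ = 0.125·3 + 0.5·1 + 0.125·3 + 0.25·2 = 1.750 bits.
RT = 190 + 205 × 1.750 = 548.75 ms.

549 ms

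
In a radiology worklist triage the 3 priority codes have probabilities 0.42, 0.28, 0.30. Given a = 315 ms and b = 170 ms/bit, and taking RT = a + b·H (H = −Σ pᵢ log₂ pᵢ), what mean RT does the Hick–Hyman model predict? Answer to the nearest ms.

580 ms

Entropy contributions −pᵢ log₂ pᵢ: 0.5256, 0.5142, 0.5211; sum H = 1.5610 bits.
RT = a + bH = 315 + 170·1.5610 = 580.36 ms.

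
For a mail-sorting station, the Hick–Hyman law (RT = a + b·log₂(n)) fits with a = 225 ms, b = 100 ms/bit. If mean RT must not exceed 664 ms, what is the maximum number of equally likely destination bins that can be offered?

Information budget: (664 − 225)/100 = 4.3900 bits, so n ≤ 2^4.3900 = 20.966 → at most 20.

20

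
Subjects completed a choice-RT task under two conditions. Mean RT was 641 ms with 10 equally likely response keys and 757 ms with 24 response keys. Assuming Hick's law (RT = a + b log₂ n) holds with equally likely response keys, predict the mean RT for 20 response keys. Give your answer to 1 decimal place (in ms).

732.8 ms

Fit slope and intercept:
  b = (757 − 641) / (log₂ 24 − log₂ 10) = 116 / (4.5850 − 3.3219) = 91.842 ms/bit
  a = 641 − 91.842 × 3.3219 = 335.906 ms
Then RT(20) = 335.906 + 91.842 × log₂ 20 = 335.906 + 91.842 × 4.3219 ≈ 732.842 ms.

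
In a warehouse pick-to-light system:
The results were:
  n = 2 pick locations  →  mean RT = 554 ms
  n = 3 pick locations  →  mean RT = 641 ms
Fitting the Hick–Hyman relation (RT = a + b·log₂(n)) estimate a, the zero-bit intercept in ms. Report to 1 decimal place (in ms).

The slope on a log₂ axis is (641 − 554) / (1.5850 − 1) = 148.727 ms/bit.
Intercept: a = 554 − 148.727·log₂(2) = 405.273 ms.

405.3 ms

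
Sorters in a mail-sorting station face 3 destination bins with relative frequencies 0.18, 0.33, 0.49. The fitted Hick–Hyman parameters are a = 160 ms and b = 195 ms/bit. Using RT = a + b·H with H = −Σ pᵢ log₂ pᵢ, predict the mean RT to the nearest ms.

448 ms

H = 0.18·log₂(1/0.18) + 0.33·log₂(1/0.33) + 0.49·log₂(1/0.49) = 1.4774 bits.
RT = 160 + 195 × 1.4774 = 448.10 ms.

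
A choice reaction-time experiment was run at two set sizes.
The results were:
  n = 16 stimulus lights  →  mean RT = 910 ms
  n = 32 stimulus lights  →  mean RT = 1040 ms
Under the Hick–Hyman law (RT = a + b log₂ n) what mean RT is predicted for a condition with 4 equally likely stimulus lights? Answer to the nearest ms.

With log₂ n on the abscissa the relation is linear; from the two conditions:
  b = (1040 − 910) / (log₂ 32 − log₂ 16) = 130 / (5 − 4) = 130 ms/bit
  a = 910 − 130 × 4 = 390 ms
Then RT(4) = 390 + 130 × log₂ 4 = 390 + 130 × 2 ≈ 650.000 ms.

650 ms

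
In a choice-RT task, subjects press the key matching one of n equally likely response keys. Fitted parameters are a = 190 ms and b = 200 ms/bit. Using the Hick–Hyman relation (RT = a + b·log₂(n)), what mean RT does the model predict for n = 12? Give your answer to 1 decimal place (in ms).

log₂(12) = 3.5850 bits, so RT = 190 + 200 × 3.5850 ≈ 906.993 ms.

907.0 ms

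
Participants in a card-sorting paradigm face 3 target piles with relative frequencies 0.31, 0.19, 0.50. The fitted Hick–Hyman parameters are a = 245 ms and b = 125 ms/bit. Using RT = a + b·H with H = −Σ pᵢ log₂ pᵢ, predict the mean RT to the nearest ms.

430 ms

Entropy contributions −pᵢ log₂ pᵢ: 0.5238, 0.4552, 0.5000; sum H = 1.4790 bits.
RT = a + bH = 245 + 125·1.4790 = 429.88 ms.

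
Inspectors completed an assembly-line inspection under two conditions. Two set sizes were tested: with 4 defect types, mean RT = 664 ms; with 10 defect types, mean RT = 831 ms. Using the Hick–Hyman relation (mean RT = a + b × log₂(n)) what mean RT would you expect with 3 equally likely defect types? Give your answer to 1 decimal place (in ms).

Solve the two-equation system in a and b:
  b = (831 − 664) / (log₂ 10 − log₂ 4) = 167 / (3.3219 − 2) = 126.331 ms/bit
  a = 664 − 126.331 × 2 = 411.339 ms
Then RT(3) = 411.339 + 126.331 × log₂ 3 = 411.339 + 126.331 × 1.5850 ≈ 611.568 ms.

611.6 ms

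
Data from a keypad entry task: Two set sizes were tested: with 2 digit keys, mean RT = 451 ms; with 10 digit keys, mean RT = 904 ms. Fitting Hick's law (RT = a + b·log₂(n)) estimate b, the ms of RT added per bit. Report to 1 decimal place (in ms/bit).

195.1 ms/bit

b = (RT₂ − RT₁)/(log₂ n₂ − log₂ n₁) = (904 − 451)/(3.3219 − 1) = 195.096 ms/bit.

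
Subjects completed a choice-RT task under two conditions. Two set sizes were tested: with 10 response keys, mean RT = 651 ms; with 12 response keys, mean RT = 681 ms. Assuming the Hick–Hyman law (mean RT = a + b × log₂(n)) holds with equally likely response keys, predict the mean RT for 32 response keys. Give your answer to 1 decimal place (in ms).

Solve the two-equation system in a and b:
  b = (681 − 651) / (log₂ 12 − log₂ 10) = 30 / (3.5850 − 3.3219) = 114.054 ms/bit
  a = 651 − 114.054 × 3.3219 = 272.122 ms
Then RT(32) = 272.122 + 114.054 × log₂ 32 = 272.122 + 114.054 × 5 ≈ 842.390 ms.

842.4 ms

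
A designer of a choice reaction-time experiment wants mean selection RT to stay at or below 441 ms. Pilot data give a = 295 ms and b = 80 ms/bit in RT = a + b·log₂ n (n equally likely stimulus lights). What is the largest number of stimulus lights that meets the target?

Information budget: (441 − 295)/80 = 1.8250 bits, so n ≤ 2^1.8250 = 3.543 → at most 3.

3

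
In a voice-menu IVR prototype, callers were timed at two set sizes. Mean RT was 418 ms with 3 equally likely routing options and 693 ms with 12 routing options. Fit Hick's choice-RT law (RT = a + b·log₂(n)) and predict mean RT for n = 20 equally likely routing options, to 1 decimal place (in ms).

With log₂ n on the abscissa the relation is linear; from the two conditions:
  b = (693 − 418) / (log₂ 12 − log₂ 3) = 275 / (3.5850 − 1.5850) = 137.500 ms/bit
  a = 418 − 137.500 × 1.5850 = 200.068 ms
Then RT(20) = 200.068 + 137.500 × log₂ 20 = 200.068 + 137.500 × 4.3219 ≈ 794.333 ms.

794.3 ms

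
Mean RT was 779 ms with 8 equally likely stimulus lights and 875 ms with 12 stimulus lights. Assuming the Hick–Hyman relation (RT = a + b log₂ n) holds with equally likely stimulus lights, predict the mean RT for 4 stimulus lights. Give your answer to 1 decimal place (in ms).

RT is linear in log₂ n, so two points fix the line:
  b = (875 − 779) / (log₂ 12 − log₂ 8) = 96 / (3.5850 − 3) = 164.113 ms/bit
  a = 779 − 164.113 × 3 = 286.661 ms
Then RT(4) = 286.661 + 164.113 × log₂ 4 = 286.661 + 164.113 × 2 ≈ 614.887 ms.

614.9 ms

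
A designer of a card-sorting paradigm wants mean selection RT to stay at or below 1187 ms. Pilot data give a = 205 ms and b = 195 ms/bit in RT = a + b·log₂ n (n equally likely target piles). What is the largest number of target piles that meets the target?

195·log₂ n ≤ 1187 − 205 = 982, giving log₂ n ≤ 5.0359 and n ≤ 32.806. The largest whole number is 32.

32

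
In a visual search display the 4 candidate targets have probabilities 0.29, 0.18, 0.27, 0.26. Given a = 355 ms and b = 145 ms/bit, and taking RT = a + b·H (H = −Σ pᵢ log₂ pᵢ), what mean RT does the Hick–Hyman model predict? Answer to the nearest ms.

H = 0.29·log₂(1/0.29) + 0.18·log₂(1/0.18) + 0.27·log₂(1/0.27) + 0.26·log₂(1/0.26) = 1.9785 bits.
RT = 355 + 145 × 1.9785 = 641.89 ms.

642 ms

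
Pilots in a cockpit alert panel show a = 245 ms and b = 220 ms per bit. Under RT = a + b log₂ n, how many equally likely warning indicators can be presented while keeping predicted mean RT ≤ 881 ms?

220·log₂ n ≤ 881 − 245 = 636, giving log₂ n ≤ 2.8909 and n ≤ 7.417. The largest whole number is 7.

7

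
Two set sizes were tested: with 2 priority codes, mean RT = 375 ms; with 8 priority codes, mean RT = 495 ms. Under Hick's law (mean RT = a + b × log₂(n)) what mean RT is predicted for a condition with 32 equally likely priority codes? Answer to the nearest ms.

615 ms

With log₂ n on the abscissa the relation is linear; from the two conditions:
  b = (495 − 375) / (log₂ 8 − log₂ 2) = 120 / (3 − 1) = 60 ms/bit
  a = 375 − 60 × 1 = 315 ms
Then RT(32) = 315 + 60 × log₂ 32 = 315 + 60 × 5 ≈ 615.000 ms.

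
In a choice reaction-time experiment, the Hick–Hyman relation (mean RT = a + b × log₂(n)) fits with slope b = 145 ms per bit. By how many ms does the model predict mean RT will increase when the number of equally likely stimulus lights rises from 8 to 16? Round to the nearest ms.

Only the slope matters, since a is common to both: ΔRT = b·log₂(n₂/n₁).
log₂(16) − log₂(8) = log₂(16/8) = log₂(2) = 1.
ΔRT = 145 × 1.0000 = 145.000 ms.

145 ms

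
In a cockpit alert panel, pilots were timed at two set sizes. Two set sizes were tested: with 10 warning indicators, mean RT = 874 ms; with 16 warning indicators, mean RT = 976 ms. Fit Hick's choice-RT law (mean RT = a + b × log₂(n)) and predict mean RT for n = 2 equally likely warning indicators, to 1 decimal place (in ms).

Solve the two-equation system in a and b:
  b = (976 − 874) / (log₂ 16 − log₂ 10) = 102 / (4 − 3.3219) = 150.427 ms/bit
  a = 874 − 150.427 × 3.3219 = 374.294 ms
Then RT(2) = 374.294 + 150.427 × log₂ 2 = 374.294 + 150.427 × 1 ≈ 524.720 ms.

524.7 ms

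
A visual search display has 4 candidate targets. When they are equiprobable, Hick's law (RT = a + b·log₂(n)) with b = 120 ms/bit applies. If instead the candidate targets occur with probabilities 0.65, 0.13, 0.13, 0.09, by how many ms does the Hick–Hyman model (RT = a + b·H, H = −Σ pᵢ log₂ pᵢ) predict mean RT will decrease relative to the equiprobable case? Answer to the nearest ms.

62 ms

Equiprobable entropy H₀ = log₂ 4 = 2.0000 bits.
Skewed entropy H = −Σ pᵢ log₂ pᵢ = 1.4819 bits.
ΔRT = b·(H₀ − H) = 120 × 0.5181 = 62.17 ms.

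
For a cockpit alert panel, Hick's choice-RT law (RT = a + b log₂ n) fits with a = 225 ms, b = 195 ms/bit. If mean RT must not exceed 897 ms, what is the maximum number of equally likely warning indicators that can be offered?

Information budget: (897 − 225)/195 = 3.4462 bits, so n ≤ 2^3.4462 = 10.899 → at most 10.

10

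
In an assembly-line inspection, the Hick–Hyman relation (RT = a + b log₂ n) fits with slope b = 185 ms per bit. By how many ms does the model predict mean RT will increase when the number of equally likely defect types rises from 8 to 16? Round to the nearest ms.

185 ms

Only the slope matters, since a is common to both: ΔRT = b·log₂(n₂/n₁).
log₂(16) − log₂(8) = log₂(16/8) = log₂(2) = 1.
ΔRT = 185 × 1.0000 = 185.000 ms.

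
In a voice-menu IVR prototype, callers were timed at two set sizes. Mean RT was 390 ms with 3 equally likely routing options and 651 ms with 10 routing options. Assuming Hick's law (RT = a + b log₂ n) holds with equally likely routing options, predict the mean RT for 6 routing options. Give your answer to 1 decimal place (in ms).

540.3 ms

Fit slope and intercept:
  b = (651 − 390) / (log₂ 10 − log₂ 3) = 261 / (3.3219 − 1.5850) = 150.262 ms/bit
  a = 390 − 150.262 × 1.5850 = 151.840 ms
Then RT(6) = 151.840 + 150.262 × log₂ 6 = 151.840 + 150.262 × 2.5850 ≈ 540.262 ms.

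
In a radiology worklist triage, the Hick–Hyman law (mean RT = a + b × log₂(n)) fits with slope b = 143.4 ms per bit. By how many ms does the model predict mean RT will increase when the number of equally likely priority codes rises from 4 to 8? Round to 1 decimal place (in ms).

143.4 ms

Only the slope matters, since a is common to both: ΔRT = b·log₂(n₂/n₁).
log₂(8) − log₂(4) = log₂(8/4) = log₂(2) = 1.
ΔRT = 143.4 × 1.0000 = 143.400 ms.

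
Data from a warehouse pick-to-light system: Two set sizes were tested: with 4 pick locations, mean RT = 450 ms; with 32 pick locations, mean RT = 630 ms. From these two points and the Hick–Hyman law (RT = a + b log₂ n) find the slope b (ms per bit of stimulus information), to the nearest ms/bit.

60 ms/bit

Slope: b = (630 − 450) / (log₂ 32 − log₂ 4) = 180/3.0000 = 60 ms/bit.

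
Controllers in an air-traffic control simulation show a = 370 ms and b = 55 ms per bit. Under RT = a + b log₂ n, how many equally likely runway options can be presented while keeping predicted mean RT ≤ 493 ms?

4

Information budget: (493 − 370)/55 = 2.2364 bits, so n ≤ 2^2.2364 = 4.712 → at most 4.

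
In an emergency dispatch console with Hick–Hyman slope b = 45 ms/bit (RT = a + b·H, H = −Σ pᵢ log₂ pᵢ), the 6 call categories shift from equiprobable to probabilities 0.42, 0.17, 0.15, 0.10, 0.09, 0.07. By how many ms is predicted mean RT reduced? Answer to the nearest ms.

14 ms

The RT saving is b·ΔH. Equiprobable H₀ = log₂(6) = 2.5850 bits; with the given probabilities H = 2.2842 bits.
b·(H₀ − H) = 45 × (2.5850 − 2.2842) = 13.54 ms.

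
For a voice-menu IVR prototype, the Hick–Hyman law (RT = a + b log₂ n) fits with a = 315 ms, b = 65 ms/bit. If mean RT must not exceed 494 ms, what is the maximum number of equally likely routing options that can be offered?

6

65·log₂ n ≤ 494 − 315 = 179, giving log₂ n ≤ 2.7538 and n ≤ 6.745. The largest whole number is 6.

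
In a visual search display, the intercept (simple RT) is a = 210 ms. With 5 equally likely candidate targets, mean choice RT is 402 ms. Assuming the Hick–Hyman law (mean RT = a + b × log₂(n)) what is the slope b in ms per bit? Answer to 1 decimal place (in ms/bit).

82.7 ms/bit

5 alternatives carry log₂ 5 = 2.3219 bits; the choice cost is 402 − 210 = 192 ms, so b = 192/2.3219 = 82.690 ms/bit.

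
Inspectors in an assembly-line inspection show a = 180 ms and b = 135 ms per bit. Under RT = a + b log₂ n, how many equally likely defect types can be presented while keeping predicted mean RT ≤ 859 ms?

Information budget: (859 − 180)/135 = 5.0296 bits, so n ≤ 2^5.0296 = 32.664 → at most 32.

32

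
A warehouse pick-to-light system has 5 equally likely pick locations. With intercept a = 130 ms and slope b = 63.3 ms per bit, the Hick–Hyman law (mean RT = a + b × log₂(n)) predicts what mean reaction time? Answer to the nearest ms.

277 ms

log₂(5) = 2.3219 bits, so RT = 130 + 63.3 × 2.3219 ≈ 276.978 ms.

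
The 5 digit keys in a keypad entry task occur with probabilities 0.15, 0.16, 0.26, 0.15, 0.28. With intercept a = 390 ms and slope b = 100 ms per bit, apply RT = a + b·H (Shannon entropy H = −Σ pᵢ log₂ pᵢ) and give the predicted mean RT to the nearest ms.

616 ms

H = 0.15·log₂(1/0.15) + 0.16·log₂(1/0.16) + 0.26·log₂(1/0.26) + 0.15·log₂(1/0.15) + 0.28·log₂(1/0.28) = 2.2636 bits.
RT = 390 + 100 × 2.2636 = 616.36 ms.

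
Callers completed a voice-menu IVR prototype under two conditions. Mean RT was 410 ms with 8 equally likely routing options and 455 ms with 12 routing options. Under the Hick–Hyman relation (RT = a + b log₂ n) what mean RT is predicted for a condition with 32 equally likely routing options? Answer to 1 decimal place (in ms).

563.9 ms

RT is linear in log₂ n, so two points fix the line:
  b = (455 − 410) / (log₂ 12 − log₂ 8) = 45 / (3.5850 − 3) = 76.928 ms/bit
  a = 410 − 76.928 × 3 = 179.216 ms
Then RT(32) = 179.216 + 76.928 × log₂ 32 = 179.216 + 76.928 × 5 ≈ 563.856 ms.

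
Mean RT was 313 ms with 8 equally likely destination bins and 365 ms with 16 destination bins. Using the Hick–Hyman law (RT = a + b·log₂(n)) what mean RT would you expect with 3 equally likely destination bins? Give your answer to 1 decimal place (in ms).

Solve the two-equation system in a and b:
  b = (365 − 313) / (log₂ 16 − log₂ 8) = 52 / (4 − 3) = 52.000 ms/bit
  a = 313 − 52.000 × 3 = 157.000 ms
Then RT(3) = 157.000 + 52.000 × log₂ 3 = 157.000 + 52.000 × 1.5850 ≈ 239.418 ms.

239.4 ms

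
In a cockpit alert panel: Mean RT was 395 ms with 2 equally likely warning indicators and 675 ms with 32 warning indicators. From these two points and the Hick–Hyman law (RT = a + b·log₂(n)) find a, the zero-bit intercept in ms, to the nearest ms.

325 ms

b = (RT₂ − RT₁)/(log₂ n₂ − log₂ n₁) = (675 − 395)/(5 − 1) = 70 ms/bit.
Intercept: a = 395 − 70·log₂(2) = 325.000 ms.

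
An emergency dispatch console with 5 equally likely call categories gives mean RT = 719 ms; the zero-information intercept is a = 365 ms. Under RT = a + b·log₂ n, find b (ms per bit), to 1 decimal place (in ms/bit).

5 alternatives carry log₂ 5 = 2.3219 bits; the choice cost is 719 − 365 = 354 ms, so b = 354/2.3219 = 152.460 ms/bit.

152.5 ms/bit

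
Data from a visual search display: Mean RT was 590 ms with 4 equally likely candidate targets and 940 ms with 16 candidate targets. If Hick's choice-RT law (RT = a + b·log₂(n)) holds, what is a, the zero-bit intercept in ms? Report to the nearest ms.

b = (RT₂ − RT₁)/(log₂ n₂ − log₂ n₁) = (940 − 590)/(4 − 2) = 175 ms/bit.
Intercept: a = 590 − 175·log₂(4) = 240.000 ms.

240 ms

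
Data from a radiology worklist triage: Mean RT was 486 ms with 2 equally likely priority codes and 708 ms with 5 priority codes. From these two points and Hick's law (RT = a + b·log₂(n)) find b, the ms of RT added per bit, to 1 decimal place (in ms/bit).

Slope: b = (708 − 486) / (log₂ 5 − log₂ 2) = 222/1.3219 = 167.937 ms/bit.

167.9 ms/bit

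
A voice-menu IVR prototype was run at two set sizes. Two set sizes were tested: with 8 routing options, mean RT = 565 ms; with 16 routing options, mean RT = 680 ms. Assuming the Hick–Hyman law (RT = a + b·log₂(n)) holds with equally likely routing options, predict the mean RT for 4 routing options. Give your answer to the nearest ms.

450 ms

Solve the two-equation system in a and b:
  b = (680 − 565) / (log₂ 16 − log₂ 8) = 115 / (4 − 3) = 115 ms/bit
  a = 565 − 115 × 3 = 220 ms
Then RT(4) = 220 + 115 × log₂ 4 = 220 + 115 × 2 ≈ 450.000 ms.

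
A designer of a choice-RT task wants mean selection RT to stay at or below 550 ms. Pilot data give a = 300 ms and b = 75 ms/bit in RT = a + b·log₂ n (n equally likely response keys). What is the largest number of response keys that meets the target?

Information budget: (550 − 300)/75 = 3.3333 bits, so n ≤ 2^3.3333 = 10.079 → at most 10.

10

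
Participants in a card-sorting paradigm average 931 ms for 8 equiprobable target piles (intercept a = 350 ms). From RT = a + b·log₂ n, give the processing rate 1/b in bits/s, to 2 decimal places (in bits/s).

5.16 bits/s

Choice component = 931 − 350 = 581 ms over log₂(8) = 3 bits.
b = 581 / 3 = 193.667 ms/bit, so 1/b = 5.164 bits/s.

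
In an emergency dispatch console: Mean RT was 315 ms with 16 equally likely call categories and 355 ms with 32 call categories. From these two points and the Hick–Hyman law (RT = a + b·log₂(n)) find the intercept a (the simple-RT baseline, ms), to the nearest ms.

b = (RT₂ − RT₁)/(log₂ n₂ − log₂ n₁) = (355 − 315)/(5 − 4) = 40 ms/bit.
Intercept: a = 315 − 40·log₂(16) = 155.000 ms.

155 ms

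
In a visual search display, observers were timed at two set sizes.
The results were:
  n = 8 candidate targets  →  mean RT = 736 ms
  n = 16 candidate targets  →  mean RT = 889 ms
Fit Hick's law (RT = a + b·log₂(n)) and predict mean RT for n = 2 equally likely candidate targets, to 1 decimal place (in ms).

430.0 ms

With log₂ n on the abscissa the relation is linear; from the two conditions:
  b = (889 − 736) / (log₂ 16 − log₂ 8) = 153 / (4 − 3) = 153.000 ms/bit
  a = 736 − 153.000 × 3 = 277.000 ms
Then RT(2) = 277.000 + 153.000 × log₂ 2 = 277.000 + 153.000 × 1 ≈ 430.000 ms.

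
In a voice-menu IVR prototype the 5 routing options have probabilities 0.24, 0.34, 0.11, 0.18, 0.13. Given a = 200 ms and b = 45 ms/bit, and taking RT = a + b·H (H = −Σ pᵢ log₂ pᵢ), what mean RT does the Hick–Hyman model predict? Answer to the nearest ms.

299 ms

H = 0.24·log₂(1/0.24) + 0.34·log₂(1/0.34) + 0.11·log₂(1/0.11) + 0.18·log₂(1/0.18) + 0.13·log₂(1/0.13) = 2.2015 bits.
RT = 200 + 45 × 2.2015 = 299.07 ms.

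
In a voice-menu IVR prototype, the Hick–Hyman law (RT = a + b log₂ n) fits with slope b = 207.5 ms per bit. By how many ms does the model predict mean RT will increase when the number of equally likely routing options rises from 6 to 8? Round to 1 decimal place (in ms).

Only the slope matters, since a is common to both: ΔRT = b·log₂(n₂/n₁).
log₂(8) − log₂(6) = 3 − 2.5850 = 0.4150.
ΔRT = 207.5 × 0.4150 = 86.120 ms.

86.1 ms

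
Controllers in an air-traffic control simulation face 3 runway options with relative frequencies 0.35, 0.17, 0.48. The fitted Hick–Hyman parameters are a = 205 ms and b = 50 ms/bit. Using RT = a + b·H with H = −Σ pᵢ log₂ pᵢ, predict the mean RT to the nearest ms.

Entropy contributions −pᵢ log₂ pᵢ: 0.5301, 0.4346, 0.5083; sum H = 1.4730 bits.
RT = a + bH = 205 + 50·1.4730 = 278.65 ms.

279 ms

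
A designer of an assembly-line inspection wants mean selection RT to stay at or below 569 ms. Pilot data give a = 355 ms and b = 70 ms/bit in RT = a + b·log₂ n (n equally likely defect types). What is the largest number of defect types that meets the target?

Set 355 + 70·log₂ n ≤ 569 → log₂ n ≤ (569 − 355)/70 = 3.0571.
So n ≤ 2^3.0571 = 8.323; the largest integer n is 8.

8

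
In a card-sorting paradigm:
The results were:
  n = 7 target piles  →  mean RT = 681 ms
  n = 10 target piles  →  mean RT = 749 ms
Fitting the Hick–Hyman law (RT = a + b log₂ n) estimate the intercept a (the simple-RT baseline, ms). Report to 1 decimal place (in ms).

310.0 ms

The slope on a log₂ axis is (749 − 681) / (3.3219 − 2.8074) = 132.148 ms/bit.
Intercept: a = 681 − 132.148·log₂(7) = 310.013 ms.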